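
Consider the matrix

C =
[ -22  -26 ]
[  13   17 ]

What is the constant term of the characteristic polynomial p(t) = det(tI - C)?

-36

p(0) = det(0·I − C) = det(−C) = (−1)^2·det(C).
det(C) = -36, so p(0) = -36.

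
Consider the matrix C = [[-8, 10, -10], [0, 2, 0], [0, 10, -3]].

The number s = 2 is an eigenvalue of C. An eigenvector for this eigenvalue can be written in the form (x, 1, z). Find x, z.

We need (C - 2I)v = 0.
C - 2I = [[-10, 10, -10], [0, 0, 0], [0, 10, -5]].
Row 1: (-10)·x + (10)·1 + (-10)·z = 0
Row 2: (0)·x + (0)·1 + (0)·z = 0
Row 3: (0)·x + (10)·1 + (-5)·z = 0
Solving gives x = -1, z = 2.
Check: C·(-1, 1, 2) = (-2, 2, 4) = 2·(-1, 1, 2).

-1, 2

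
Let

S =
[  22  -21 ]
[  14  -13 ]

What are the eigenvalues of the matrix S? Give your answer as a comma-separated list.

det(S - rI) = (22 - r)(-13 - r) - (-21)·(14) = r^2 - 9r + 8.
This factors as (r - 1)·(r - 8) = 0.
Eigenvalues: 1, 8.

1, 8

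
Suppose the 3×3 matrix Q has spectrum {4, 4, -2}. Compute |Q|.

det(Q) is the product of the eigenvalues: (4) · (4) · (-2) = -32.

-32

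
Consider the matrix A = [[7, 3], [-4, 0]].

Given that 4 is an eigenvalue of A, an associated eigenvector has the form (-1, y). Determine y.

We need (A - 4I)v = 0.
A - 4I = [[3, 3], [-4, -4]].
Row 1: (3)·-1 + (3)·y = 0
Row 2: (-4)·-1 + (-4)·y = 0
Solving gives y = 1.
Check: A·(-1, 1) = (-4, 4) = 4·(-1, 1).

1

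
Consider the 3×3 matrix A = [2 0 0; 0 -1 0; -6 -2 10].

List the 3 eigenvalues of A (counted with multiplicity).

A is lower triangular, so its eigenvalues are the diagonal entries.
Diagonal: 2, -1, 10.

-1, 2, 10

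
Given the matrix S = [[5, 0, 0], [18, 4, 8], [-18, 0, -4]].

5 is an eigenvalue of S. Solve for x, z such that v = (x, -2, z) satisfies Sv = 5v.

We need (S - 5I)v = 0.
S - 5I = [[0, 0, 0], [18, -1, 8], [-18, 0, -9]].
Row 1: (0)·x + (0)·-2 + (0)·z = 0
Row 2: (18)·x + (-1)·-2 + (8)·z = 0
Row 3: (-18)·x + (0)·-2 + (-9)·z = 0
Solving gives x = -1, z = 2.
Check: S·(-1, -2, 2) = (-5, -10, 10) = 5·(-1, -2, 2).

-1, 2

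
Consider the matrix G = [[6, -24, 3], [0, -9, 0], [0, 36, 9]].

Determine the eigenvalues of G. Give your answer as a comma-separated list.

-9, 6, 9

Compute the characteristic polynomial p(s) = det(sI - G).
Cofactor expansion gives p(s) = s^3 - 6s^2 - 81s + 486.
Since p(-9) = 0, s = -9 is a root.
Dividing by (s + 9) leaves s^2 - 15s + 54.
The quadratic factors as (s - 6)·(s - 9).
Eigenvalues: -9, 6, 9.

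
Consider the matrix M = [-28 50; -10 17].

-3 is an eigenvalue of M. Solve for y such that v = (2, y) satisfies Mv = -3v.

We need (M + 3I)v = 0.
M + 3I = [[-25, 50], [-10, 20]].
Row 1: (-25)·2 + (50)·y = 0
Row 2: (-10)·2 + (20)·y = 0
Solving gives y = 1.
Check: M·(2, 1) = (-6, -3) = -3·(2, 1).

1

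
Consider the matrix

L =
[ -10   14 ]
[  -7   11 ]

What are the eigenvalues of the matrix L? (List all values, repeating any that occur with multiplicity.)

-3, 4

det(L - lambda·I) = (-10 - lambda)(11 - lambda) - (14)·(-7) = lambda^2 - lambda - 12.
This factors as (lambda + 3)·(lambda - 4) = 0.
Eigenvalues: -3, 4.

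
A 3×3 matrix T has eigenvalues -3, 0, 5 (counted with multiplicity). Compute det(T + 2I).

-14

If T has eigenvalues -3, 0, 5, then T + 2I has eigenvalues -1, 2, 7.
det(T + 2I) = (-1) · (2) · (7) = -14.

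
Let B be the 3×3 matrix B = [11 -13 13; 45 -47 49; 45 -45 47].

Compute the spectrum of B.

The characteristic polynomial is p(λ) = det(λI - B).
Cofactor expansion gives p(λ) = λ^3 - 11λ^2 - 4λ + 44.
Since p(11) = 0, λ = 11 is a root.
Factor out (λ - 11): p(λ) = (λ - 11)·(λ^2 - 4).
The quadratic factors as (λ + 2)·(λ - 2).
Eigenvalues: -2, 2, 11.

-2, 2, 11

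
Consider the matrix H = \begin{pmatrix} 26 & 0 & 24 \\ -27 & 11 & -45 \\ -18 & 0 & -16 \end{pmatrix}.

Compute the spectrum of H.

Set up det(lambda·I - H) = 0.
Expanding the 3×3 determinant: p(lambda) = lambda^3 - 21·lambda^2 + 126·lambda - 176.
Try lambda = 8: p(8) = 0, so 8 is a root.
Dividing by (lambda - 8) leaves lambda^2 - 13·lambda + 22.
The quadratic factors as (lambda - 2)·(lambda - 11).
Eigenvalues: 2, 8, 11.

2, 8, 11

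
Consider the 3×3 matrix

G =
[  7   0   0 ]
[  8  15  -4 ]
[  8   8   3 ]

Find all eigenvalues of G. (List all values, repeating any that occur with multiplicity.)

7, 7, 11

Set up det(sI - G) = 0.
Expanding the 3×3 determinant: p(s) = s^3 - 25s^2 + 203s - 539.
Since p(11) = 0, s = 11 is a root.
Factor out (s - 11): p(s) = (s - 11)·(s^2 - 14s + 49).
The quadratic factor is (s - 7)^2.
Eigenvalues: 7, 7, 11.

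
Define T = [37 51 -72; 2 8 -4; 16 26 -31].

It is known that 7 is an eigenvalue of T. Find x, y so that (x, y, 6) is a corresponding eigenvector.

11, 2

We need (T - 7I)v = 0.
T - 7I = [[30, 51, -72], [2, 1, -4], [16, 26, -38]].
Row 1: (30)·x + (51)·y + (-72)·6 = 0
Row 2: (2)·x + (1)·y + (-4)·6 = 0
Row 3: (16)·x + (26)·y + (-38)·6 = 0
Solving gives x = 11, y = 2.
Check: T·(11, 2, 6) = (77, 14, 42) = 7·(11, 2, 6).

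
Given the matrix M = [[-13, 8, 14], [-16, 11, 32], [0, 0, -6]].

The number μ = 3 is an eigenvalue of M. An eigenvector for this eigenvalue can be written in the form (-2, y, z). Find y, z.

We need (M - 3I)v = 0.
M - 3I = [[-16, 8, 14], [-16, 8, 32], [0, 0, -9]].
Row 1: (-16)·-2 + (8)·y + (14)·z = 0
Row 2: (-16)·-2 + (8)·y + (32)·z = 0
Row 3: (0)·-2 + (0)·y + (-9)·z = 0
Solving gives y = -4, z = 0.
Check: M·(-2, -4, 0) = (-6, -12, 0) = 3·(-2, -4, 0).

-4, 0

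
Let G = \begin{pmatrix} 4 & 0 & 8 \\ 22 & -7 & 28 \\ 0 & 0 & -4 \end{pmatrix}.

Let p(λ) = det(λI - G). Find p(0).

-112

p(0) = det(0·I − G) = det(−G) = (−1)^3·det(G).
det(G) = 112, so p(0) = -112.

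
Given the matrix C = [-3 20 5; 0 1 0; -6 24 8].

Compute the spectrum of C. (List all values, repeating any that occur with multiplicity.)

1, 2, 3

Set up det(sI - C) = 0.
Expanding the 3×3 determinant: p(s) = s^3 - 6s^2 + 11s - 6.
Since p(3) = 0, s = 3 is a root.
Factor out (s - 3): p(s) = (s - 3)·(s^2 - 3s + 2).
The quadratic factors as (s - 1)·(s - 2).
Eigenvalues: 1, 2, 3.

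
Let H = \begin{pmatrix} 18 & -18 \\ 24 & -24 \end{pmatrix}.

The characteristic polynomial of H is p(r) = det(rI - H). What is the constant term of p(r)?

0

p(r) = r^2 + 6r.
The constant term is 0.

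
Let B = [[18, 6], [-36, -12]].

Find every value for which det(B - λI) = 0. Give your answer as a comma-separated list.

0, 6

det(B - λI) = (18 - λ)(-12 - λ) - (6)·(-36) = λ^2 - 6λ.
This factors as λ·(λ - 6) = 0.
Eigenvalues: 0, 6.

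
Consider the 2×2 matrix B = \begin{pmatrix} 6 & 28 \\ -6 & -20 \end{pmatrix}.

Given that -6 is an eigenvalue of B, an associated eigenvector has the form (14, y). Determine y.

-6

We need (B + 6I)v = 0.
B + 6I = [[12, 28], [-6, -14]].
Row 1: (12)·14 + (28)·y = 0
Row 2: (-6)·14 + (-14)·y = 0
Solving gives y = -6.
Check: B·(14, -6) = (-84, 36) = -6·(14, -6).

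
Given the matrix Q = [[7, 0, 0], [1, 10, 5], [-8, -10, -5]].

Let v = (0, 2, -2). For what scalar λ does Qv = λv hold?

5

Compute Qv: Q·(0, 2, -2) = (0, 10, -10).
Since Qv = λv, compare component 2: 10 = λ·2, so λ = 5.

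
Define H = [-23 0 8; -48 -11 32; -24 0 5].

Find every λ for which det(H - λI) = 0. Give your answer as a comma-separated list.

-11, -11, -7

Set up det(tI - H) = 0.
Expanding the 3×3 determinant: p(t) = t^3 + 29t^2 + 275t + 847.
Try t = -11: p(-11) = 0, so -11 is a root.
Dividing by (t + 11) leaves t^2 + 18t + 77.
The quadratic factors as (t + 11)·(t + 7).
Eigenvalues: -11, -11, -7.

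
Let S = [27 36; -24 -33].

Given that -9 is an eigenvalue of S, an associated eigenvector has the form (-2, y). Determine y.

2

We need (S + 9I)v = 0.
S + 9I = [[36, 36], [-24, -24]].
Row 1: (36)·-2 + (36)·y = 0
Row 2: (-24)·-2 + (-24)·y = 0
Solving gives y = 2.
Check: S·(-2, 2) = (18, -18) = -9·(-2, 2).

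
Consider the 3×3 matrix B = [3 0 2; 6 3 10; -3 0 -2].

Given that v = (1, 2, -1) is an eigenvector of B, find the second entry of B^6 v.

2

First find the eigenvalue: Bv = (1, 2, -1) = 1·(1, 2, -1), so λ = 1.
Then B^6 v = λ^6·v = 1^6·(1, 2, -1) = 1·(1, 2, -1) = (1, 2, -1).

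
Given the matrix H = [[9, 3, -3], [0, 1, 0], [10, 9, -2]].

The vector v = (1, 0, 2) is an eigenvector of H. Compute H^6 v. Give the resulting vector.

First find the eigenvalue: Hv = (3, 0, 6) = 3·(1, 0, 2), so λ = 3.
Then H^6 v = λ^6·v = 3^6·(1, 0, 2) = 729·(1, 0, 2) = (729, 0, 1458).

(729, 0, 1458)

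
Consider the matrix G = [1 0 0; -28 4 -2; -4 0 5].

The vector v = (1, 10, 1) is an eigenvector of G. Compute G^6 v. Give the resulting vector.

First find the eigenvalue: Gv = (1, 10, 1) = 1·(1, 10, 1), so λ = 1.
Then G^6 v = λ^6·v = 1^6·(1, 10, 1) = 1·(1, 10, 1) = (1, 10, 1).

(1, 10, 1)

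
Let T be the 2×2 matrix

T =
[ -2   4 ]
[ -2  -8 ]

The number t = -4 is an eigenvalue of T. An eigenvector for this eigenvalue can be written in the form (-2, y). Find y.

We need (T + 4I)v = 0.
T + 4I = [[2, 4], [-2, -4]].
Row 1: (2)·-2 + (4)·y = 0
Row 2: (-2)·-2 + (-4)·y = 0
Solving gives y = 1.
Check: T·(-2, 1) = (8, -4) = -4·(-2, 1).

1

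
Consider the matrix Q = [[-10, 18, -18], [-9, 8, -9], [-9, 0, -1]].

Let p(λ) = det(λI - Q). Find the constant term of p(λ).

-80

p(λ) = λ^3 + 3λ^2 - 78λ - 80.
The constant term is -80.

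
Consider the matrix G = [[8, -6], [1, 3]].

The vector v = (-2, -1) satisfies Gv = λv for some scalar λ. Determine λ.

Compute Gv: G·(-2, -1) = (-10, -5).
Since Gv = λv, compare component 1: -10 = λ·-2, so λ = 5.

5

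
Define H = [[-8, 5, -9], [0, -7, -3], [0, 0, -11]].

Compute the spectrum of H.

-11, -8, -7

H is upper triangular, so its eigenvalues are the diagonal entries.
Diagonal: -8, -7, -11.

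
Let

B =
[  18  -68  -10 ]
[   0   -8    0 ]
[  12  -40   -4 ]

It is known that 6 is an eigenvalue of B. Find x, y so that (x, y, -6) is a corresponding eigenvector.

We need (B - 6I)v = 0.
B - 6I = [[12, -68, -10], [0, -14, 0], [12, -40, -10]].
Row 1: (12)·x + (-68)·y + (-10)·-6 = 0
Row 2: (0)·x + (-14)·y + (0)·-6 = 0
Row 3: (12)·x + (-40)·y + (-10)·-6 = 0
Solving gives x = -5, y = 0.
Check: B·(-5, 0, -6) = (-30, 0, -36) = 6·(-5, 0, -6).

-5, 0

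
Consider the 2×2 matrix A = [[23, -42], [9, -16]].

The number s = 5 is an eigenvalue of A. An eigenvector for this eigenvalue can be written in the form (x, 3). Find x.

We need (A - 5I)v = 0.
A - 5I = [[18, -42], [9, -21]].
Row 1: (18)·x + (-42)·3 = 0
Row 2: (9)·x + (-21)·3 = 0
Solving gives x = 7.
Check: A·(7, 3) = (35, 15) = 5·(7, 3).

7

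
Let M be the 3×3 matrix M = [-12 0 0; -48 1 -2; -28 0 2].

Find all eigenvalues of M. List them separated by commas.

The characteristic polynomial is p(μ) = det(μI - M).
Expanding along the first row, p(μ) = μ^3 + 9μ^2 - 34μ + 24.
Rational-root test: μ = 1 gives p(1) = 0.
Factor out (μ - 1): p(μ) = (μ - 1)·(μ^2 + 10μ - 24).
The quadratic factors as (μ + 12)·(μ - 2).
Eigenvalues: -12, 1, 2.

-12, 1, 2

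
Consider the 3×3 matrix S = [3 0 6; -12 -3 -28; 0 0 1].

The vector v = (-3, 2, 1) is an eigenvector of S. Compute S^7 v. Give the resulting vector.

(-3, 2, 1)

First find the eigenvalue: Sv = (-3, 2, 1) = 1·(-3, 2, 1), so λ = 1.
Then S^7 v = λ^7·v = 1^7·(-3, 2, 1) = 1·(-3, 2, 1) = (-3, 2, 1).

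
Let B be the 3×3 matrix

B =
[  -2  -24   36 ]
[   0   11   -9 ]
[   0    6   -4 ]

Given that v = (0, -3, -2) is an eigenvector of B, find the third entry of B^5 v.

First find the eigenvalue: Bv = (0, -15, -10) = 5·(0, -3, -2), so λ = 5.
Then B^5 v = λ^5·v = 5^5·(0, -3, -2) = 3125·(0, -3, -2) = (0, -9375, -6250).

-6250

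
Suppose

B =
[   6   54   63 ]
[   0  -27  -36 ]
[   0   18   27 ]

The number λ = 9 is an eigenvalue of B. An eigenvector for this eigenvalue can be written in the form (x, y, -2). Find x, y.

-6, 2

We need (B - 9I)v = 0.
B - 9I = [[-3, 54, 63], [0, -36, -36], [0, 18, 18]].
Row 1: (-3)·x + (54)·y + (63)·-2 = 0
Row 2: (0)·x + (-36)·y + (-36)·-2 = 0
Row 3: (0)·x + (18)·y + (18)·-2 = 0
Solving gives x = -6, y = 2.
Check: B·(-6, 2, -2) = (-54, 18, -18) = 9·(-6, 2, -2).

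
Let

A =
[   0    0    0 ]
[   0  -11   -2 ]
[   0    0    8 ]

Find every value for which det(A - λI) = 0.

A is upper triangular, so its eigenvalues are the diagonal entries.
Diagonal: 0, -11, 8.

-11, 0, 8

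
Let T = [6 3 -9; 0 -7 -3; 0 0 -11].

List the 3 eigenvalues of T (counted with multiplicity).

-11, -7, 6

T is upper triangular, so its eigenvalues are the diagonal entries.
Diagonal: 6, -7, -11.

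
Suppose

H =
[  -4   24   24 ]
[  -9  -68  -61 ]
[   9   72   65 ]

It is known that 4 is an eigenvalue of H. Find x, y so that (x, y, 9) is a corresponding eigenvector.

We need (H - 4I)v = 0.
H - 4I = [[-8, 24, 24], [-9, -72, -61], [9, 72, 61]].
Row 1: (-8)·x + (24)·y + (24)·9 = 0
Row 2: (-9)·x + (-72)·y + (-61)·9 = 0
Row 3: (9)·x + (72)·y + (61)·9 = 0
Solving gives x = 3, y = -8.
Check: H·(3, -8, 9) = (12, -32, 36) = 4·(3, -8, 9).

3, -8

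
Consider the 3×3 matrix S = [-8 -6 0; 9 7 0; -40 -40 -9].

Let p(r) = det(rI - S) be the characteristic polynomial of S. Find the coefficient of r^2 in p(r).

The coefficient of r^2 of det(rI - S) is −trace(S).
trace(S) = (-8) + (7) + (-9) = -10, so the coefficient is 10.

10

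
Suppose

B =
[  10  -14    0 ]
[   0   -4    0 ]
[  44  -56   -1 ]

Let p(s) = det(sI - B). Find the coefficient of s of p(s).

-46

p(s) = s^3 - 5s^2 - 46s - 40.
The coefficient of s is -46.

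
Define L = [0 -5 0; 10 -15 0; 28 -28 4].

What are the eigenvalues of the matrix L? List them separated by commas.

-10, -5, 4

The characteristic polynomial is p(λ) = det(λI - L).
Expanding along the first row, p(λ) = λ^3 + 11λ^2 - 10λ - 200.
Since p(-5) = 0, λ = -5 is a root.
Dividing by (λ + 5) leaves λ^2 + 6λ - 40.
The quadratic factors as (λ + 10)·(λ - 4).
Eigenvalues: -10, -5, 4.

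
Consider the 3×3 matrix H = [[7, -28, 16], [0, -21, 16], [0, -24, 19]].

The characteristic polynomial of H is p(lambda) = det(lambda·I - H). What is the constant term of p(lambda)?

105

p(lambda) = lambda^3 - 5·lambda^2 - 29·lambda + 105.
The constant term is 105.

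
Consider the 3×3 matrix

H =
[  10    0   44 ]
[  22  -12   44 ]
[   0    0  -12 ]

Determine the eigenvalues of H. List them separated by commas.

Set up det(rI - H) = 0.
Expanding along the first row, p(r) = r^3 + 14r^2 - 96r - 1440.
Try r = 10: p(10) = 0, so 10 is a root.
Factor out (r - 10): p(r) = (r - 10)·(r^2 + 24r + 144).
The quadratic factor is (r + 12)^2.
Eigenvalues: -12, -12, 10.

-12, -12, 10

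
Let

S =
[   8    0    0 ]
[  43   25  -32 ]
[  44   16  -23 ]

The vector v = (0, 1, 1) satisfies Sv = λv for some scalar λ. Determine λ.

-7

Compute Sv: S·(0, 1, 1) = (0, -7, -7).
Since Sv = λv, compare component 2: -7 = λ·1, so λ = -7.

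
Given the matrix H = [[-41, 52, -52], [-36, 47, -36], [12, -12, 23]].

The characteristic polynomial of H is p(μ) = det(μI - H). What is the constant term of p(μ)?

-847

p(μ) = μ^3 - 29μ^2 + 275μ - 847.
The constant term is -847.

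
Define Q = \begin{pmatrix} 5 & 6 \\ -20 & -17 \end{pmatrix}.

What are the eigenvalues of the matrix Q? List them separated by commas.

-7, -5

det(Q - lambda·I) = (5 - lambda)(-17 - lambda) - (6)·(-20) = lambda^2 + 12·lambda + 35.
This factors as (lambda + 7)·(lambda + 5) = 0.
Eigenvalues: -7, -5.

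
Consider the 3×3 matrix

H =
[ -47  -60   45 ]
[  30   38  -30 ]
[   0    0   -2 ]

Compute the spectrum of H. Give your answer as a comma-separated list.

Set up det(rI - H) = 0.
Cofactor expansion gives p(r) = r^3 + 11r^2 + 32r + 28.
Rational-root test: r = -2 gives p(-2) = 0.
Dividing by (r + 2) leaves r^2 + 9r + 14.
The quadratic factors as (r + 7)·(r + 2).
Eigenvalues: -7, -2, -2.

-7, -2, -2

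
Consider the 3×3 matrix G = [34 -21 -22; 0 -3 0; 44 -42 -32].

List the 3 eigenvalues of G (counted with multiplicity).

-10, -3, 12

Compute the characteristic polynomial p(t) = det(tI - G).
Expanding the 3×3 determinant: p(t) = t^3 + t^2 - 126t - 360.
Rational-root test: t = -3 gives p(-3) = 0.
Factor out (t + 3): p(t) = (t + 3)·(t^2 - 2t - 120).
The quadratic factors as (t + 10)·(t - 12).
Eigenvalues: -10, -3, 12.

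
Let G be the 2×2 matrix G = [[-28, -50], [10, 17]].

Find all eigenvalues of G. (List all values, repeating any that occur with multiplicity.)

-8, -3

det(G - sI) = (-28 - s)(17 - s) - (-50)·(10) = s^2 + 11s + 24.
This factors as (s + 8)·(s + 3) = 0.
Eigenvalues: -8, -3.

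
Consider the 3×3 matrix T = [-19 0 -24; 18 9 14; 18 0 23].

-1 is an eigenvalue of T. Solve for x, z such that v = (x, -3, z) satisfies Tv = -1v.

We need (T + 1I)v = 0.
T + 1I = [[-18, 0, -24], [18, 10, 14], [18, 0, 24]].
Row 1: (-18)·x + (0)·-3 + (-24)·z = 0
Row 2: (18)·x + (10)·-3 + (14)·z = 0
Row 3: (18)·x + (0)·-3 + (24)·z = 0
Solving gives x = 4, z = -3.
Check: T·(4, -3, -3) = (-4, 3, 3) = -1·(4, -3, -3).

4, -3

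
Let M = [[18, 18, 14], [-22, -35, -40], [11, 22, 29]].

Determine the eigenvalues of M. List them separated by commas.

-4, 7, 9

Compute the characteristic polynomial p(λ) = det(λI - M).
Expanding the 3×3 determinant: p(λ) = λ^3 - 12λ^2 - λ + 252.
Try λ = -4: p(-4) = 0, so -4 is a root.
Factor out (λ + 4): p(λ) = (λ + 4)·(λ^2 - 16λ + 63).
The quadratic factors as (λ - 7)·(λ - 9).
Eigenvalues: -4, 7, 9.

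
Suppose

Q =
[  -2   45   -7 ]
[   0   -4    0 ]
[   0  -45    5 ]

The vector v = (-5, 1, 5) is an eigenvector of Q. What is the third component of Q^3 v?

-320

First find the eigenvalue: Qv = (20, -4, -20) = -4·(-5, 1, 5), so λ = -4.
Then Q^3 v = λ^3·v = (-4)^3·(-5, 1, 5) = -64·(-5, 1, 5) = (320, -64, -320).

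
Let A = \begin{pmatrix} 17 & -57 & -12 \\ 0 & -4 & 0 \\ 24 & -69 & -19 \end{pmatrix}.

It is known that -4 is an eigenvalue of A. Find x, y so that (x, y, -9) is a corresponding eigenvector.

We need (A + 4I)v = 0.
A + 4I = [[21, -57, -12], [0, 0, 0], [24, -69, -15]].
Row 1: (21)·x + (-57)·y + (-12)·-9 = 0
Row 2: (0)·x + (0)·y + (0)·-9 = 0
Row 3: (24)·x + (-69)·y + (-15)·-9 = 0
Solving gives x = 3, y = 3.
Check: A·(3, 3, -9) = (-12, -12, 36) = -4·(3, 3, -9).

3, 3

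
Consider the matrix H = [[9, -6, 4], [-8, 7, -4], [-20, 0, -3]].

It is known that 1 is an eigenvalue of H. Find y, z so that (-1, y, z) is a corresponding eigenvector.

2, 5

We need (H - 1I)v = 0.
H - 1I = [[8, -6, 4], [-8, 6, -4], [-20, 0, -4]].
Row 1: (8)·-1 + (-6)·y + (4)·z = 0
Row 2: (-8)·-1 + (6)·y + (-4)·z = 0
Row 3: (-20)·-1 + (0)·y + (-4)·z = 0
Solving gives y = 2, z = 5.
Check: H·(-1, 2, 5) = (-1, 2, 5) = 1·(-1, 2, 5).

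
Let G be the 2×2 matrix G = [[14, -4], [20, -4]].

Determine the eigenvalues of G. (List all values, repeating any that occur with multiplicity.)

4, 6

det(G - μI) = (14 - μ)(-4 - μ) - (-4)·(20) = μ^2 - 10μ + 24.
This factors as (μ - 4)·(μ - 6) = 0.
Eigenvalues: 4, 6.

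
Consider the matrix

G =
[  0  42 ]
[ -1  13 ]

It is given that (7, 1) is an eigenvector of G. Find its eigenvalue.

6

Compute Gv: G·(7, 1) = (42, 6).
Since Gv = λv, compare component 1: 42 = λ·7, so λ = 6.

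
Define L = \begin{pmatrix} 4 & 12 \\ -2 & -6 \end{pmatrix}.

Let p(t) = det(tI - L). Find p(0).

p(0) = det(0·I − L) = det(−L) = (−1)^2·det(L).
det(L) = 0, so p(0) = 0.

0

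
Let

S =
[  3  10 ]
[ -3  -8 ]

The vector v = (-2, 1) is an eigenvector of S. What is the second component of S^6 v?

64

First find the eigenvalue: Sv = (4, -2) = -2·(-2, 1), so λ = -2.
Then S^6 v = λ^6·v = (-2)^6·(-2, 1) = 64·(-2, 1) = (-128, 64).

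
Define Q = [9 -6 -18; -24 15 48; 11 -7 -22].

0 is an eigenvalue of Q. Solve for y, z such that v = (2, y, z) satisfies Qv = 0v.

0, 1

We need (Q)v = 0.
Q = [[9, -6, -18], [-24, 15, 48], [11, -7, -22]].
Row 1: (9)·2 + (-6)·y + (-18)·z = 0
Row 2: (-24)·2 + (15)·y + (48)·z = 0
Row 3: (11)·2 + (-7)·y + (-22)·z = 0
Solving gives y = 0, z = 1.
Check: Q·(2, 0, 1) = (0, 0, 0) = 0·(2, 0, 1).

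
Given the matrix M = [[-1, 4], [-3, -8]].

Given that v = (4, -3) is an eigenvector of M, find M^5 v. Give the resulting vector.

(-4096, 3072)

First find the eigenvalue: Mv = (-16, 12) = -4·(4, -3), so λ = -4.
Then M^5 v = λ^5·v = (-4)^5·(4, -3) = -1024·(4, -3) = (-4096, 3072).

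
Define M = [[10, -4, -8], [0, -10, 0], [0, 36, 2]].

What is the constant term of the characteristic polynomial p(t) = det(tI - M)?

p(0) = det(0·I − M) = det(−M) = (−1)^3·det(M).
det(M) = -200, so p(0) = 200.

200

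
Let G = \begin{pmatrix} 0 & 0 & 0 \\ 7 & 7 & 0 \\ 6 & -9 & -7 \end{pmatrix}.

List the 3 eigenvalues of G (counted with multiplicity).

G is lower triangular, so its eigenvalues are the diagonal entries.
Diagonal: 0, 7, -7.

-7, 0, 7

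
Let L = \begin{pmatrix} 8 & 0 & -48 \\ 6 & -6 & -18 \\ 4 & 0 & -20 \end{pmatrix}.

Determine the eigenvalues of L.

Compute the characteristic polynomial p(λ) = det(λI - L).
Expanding along the first row, p(λ) = λ^3 + 18λ^2 + 104λ + 192.
Since p(-4) = 0, λ = -4 is a root.
Dividing by (λ + 4) leaves λ^2 + 14λ + 48.
The quadratic factors as (λ + 8)·(λ + 6).
Eigenvalues: -8, -6, -4.

-8, -6, -4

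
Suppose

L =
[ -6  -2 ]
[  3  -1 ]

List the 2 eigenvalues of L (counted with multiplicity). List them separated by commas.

det(L - sI) = (-6 - s)(-1 - s) - (-2)·(3) = s^2 + 7s + 12.
This factors as (s + 4)·(s + 3) = 0.
Eigenvalues: -4, -3.

-4, -3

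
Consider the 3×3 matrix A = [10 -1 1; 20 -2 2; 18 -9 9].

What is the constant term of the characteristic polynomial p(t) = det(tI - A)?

0

p(0) = det(0·I − A) = det(−A) = (−1)^3·det(A).
det(A) = 0, so p(0) = 0.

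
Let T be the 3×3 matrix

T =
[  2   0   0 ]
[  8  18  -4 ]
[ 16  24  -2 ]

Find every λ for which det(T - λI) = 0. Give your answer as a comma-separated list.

2, 6, 10

Compute the characteristic polynomial p(s) = det(sI - T).
Expanding the 3×3 determinant: p(s) = s^3 - 18s^2 + 92s - 120.
Since p(10) = 0, s = 10 is a root.
Factor out (s - 10): p(s) = (s - 10)·(s^2 - 8s + 12).
The quadratic factors as (s - 2)·(s - 6).
Eigenvalues: 2, 6, 10.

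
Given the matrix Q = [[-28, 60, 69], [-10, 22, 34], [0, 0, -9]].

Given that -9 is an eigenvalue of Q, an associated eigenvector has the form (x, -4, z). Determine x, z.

We need (Q + 9I)v = 0.
Q + 9I = [[-19, 60, 69], [-10, 31, 34], [0, 0, 0]].
Row 1: (-19)·x + (60)·-4 + (69)·z = 0
Row 2: (-10)·x + (31)·-4 + (34)·z = 0
Row 3: (0)·x + (0)·-4 + (0)·z = 0
Solving gives x = -9, z = 1.
Check: Q·(-9, -4, 1) = (81, 36, -9) = -9·(-9, -4, 1).

-9, 1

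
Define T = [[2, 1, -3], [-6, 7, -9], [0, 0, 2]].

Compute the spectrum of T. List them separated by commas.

Compute the characteristic polynomial p(t) = det(tI - T).
Expanding the 3×3 determinant: p(t) = t^3 - 11t^2 + 38t - 40.
Try t = 4: p(4) = 0, so 4 is a root.
Dividing by (t - 4) leaves t^2 - 7t + 10.
The quadratic factors as (t - 2)·(t - 5).
Eigenvalues: 2, 4, 5.

2, 4, 5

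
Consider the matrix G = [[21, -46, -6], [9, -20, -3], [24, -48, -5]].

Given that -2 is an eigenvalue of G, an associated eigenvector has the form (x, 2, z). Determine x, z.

We need (G + 2I)v = 0.
G + 2I = [[23, -46, -6], [9, -18, -3], [24, -48, -3]].
Row 1: (23)·x + (-46)·2 + (-6)·z = 0
Row 2: (9)·x + (-18)·2 + (-3)·z = 0
Row 3: (24)·x + (-48)·2 + (-3)·z = 0
Solving gives x = 4, z = 0.
Check: G·(4, 2, 0) = (-8, -4, 0) = -2·(4, 2, 0).

4, 0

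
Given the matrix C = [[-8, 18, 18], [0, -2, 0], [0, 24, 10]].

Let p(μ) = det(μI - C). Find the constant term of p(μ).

-160

p(μ) = μ^3 - 84μ - 160.
The constant term is -160.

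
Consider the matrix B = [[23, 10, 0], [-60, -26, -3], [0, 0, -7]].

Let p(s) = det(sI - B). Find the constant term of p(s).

14

p(s) = s^3 + 10s^2 + 23s + 14.
The constant term is 14.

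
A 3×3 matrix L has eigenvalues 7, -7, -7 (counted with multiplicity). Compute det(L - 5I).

288

If L has eigenvalues 7, -7, -7, then L - 5I has eigenvalues 2, -12, -12.
det(L - 5I) = (2) · (-12) · (-12) = 288.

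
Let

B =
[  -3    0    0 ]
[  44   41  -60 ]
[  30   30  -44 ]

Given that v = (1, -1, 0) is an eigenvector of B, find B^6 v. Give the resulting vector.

(729, -729, 0)

First find the eigenvalue: Bv = (-3, 3, 0) = -3·(1, -1, 0), so λ = -3.
Then B^6 v = λ^6·v = (-3)^6·(1, -1, 0) = 729·(1, -1, 0) = (729, -729, 0).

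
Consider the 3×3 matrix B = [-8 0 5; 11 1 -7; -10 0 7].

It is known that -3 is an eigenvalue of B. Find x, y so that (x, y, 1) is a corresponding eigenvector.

1, -1

We need (B + 3I)v = 0.
B + 3I = [[-5, 0, 5], [11, 4, -7], [-10, 0, 10]].
Row 1: (-5)·x + (0)·y + (5)·1 = 0
Row 2: (11)·x + (4)·y + (-7)·1 = 0
Row 3: (-10)·x + (0)·y + (10)·1 = 0
Solving gives x = 1, y = -1.
Check: B·(1, -1, 1) = (-3, 3, -3) = -3·(1, -1, 1).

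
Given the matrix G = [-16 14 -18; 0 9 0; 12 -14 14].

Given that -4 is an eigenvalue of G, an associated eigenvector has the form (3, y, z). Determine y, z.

0, -2

We need (G + 4I)v = 0.
G + 4I = [[-12, 14, -18], [0, 13, 0], [12, -14, 18]].
Row 1: (-12)·3 + (14)·y + (-18)·z = 0
Row 2: (0)·3 + (13)·y + (0)·z = 0
Row 3: (12)·3 + (-14)·y + (18)·z = 0
Solving gives y = 0, z = -2.
Check: G·(3, 0, -2) = (-12, 0, 8) = -4·(3, 0, -2).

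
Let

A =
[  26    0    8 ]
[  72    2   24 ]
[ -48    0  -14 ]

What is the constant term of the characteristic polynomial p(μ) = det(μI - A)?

-40

p(0) = det(0·I − A) = det(−A) = (−1)^3·det(A).
det(A) = 40, so p(0) = -40.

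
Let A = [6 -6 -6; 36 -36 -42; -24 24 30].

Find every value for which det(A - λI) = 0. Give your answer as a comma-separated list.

-6, 0, 6

The characteristic polynomial is p(lambda) = det(lambda·I - A).
Expanding along the first row, p(lambda) = lambda^3 - 36·lambda.
Try lambda = 0: p(0) = 0, so 0 is a root.
Dividing by lambda leaves lambda^2 - 36.
The quadratic factors as (lambda + 6)·(lambda - 6).
Eigenvalues: -6, 0, 6.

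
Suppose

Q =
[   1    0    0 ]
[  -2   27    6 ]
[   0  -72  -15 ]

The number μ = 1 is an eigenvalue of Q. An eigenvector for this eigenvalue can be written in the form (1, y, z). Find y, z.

-2, 9

We need (Q - 1I)v = 0.
Q - 1I = [[0, 0, 0], [-2, 26, 6], [0, -72, -16]].
Row 1: (0)·1 + (0)·y + (0)·z = 0
Row 2: (-2)·1 + (26)·y + (6)·z = 0
Row 3: (0)·1 + (-72)·y + (-16)·z = 0
Solving gives y = -2, z = 9.
Check: Q·(1, -2, 9) = (1, -2, 9) = 1·(1, -2, 9).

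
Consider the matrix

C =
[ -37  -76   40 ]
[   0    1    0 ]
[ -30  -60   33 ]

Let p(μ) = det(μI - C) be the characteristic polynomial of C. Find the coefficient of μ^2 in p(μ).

3

The coefficient of μ^2 of det(μI - C) is −trace(C).
trace(C) = (-37) + (1) + (33) = -3, so the coefficient is 3.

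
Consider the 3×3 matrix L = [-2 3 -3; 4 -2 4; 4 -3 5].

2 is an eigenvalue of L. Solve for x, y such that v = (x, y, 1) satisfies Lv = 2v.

0, 1

We need (L - 2I)v = 0.
L - 2I = [[-4, 3, -3], [4, -4, 4], [4, -3, 3]].
Row 1: (-4)·x + (3)·y + (-3)·1 = 0
Row 2: (4)·x + (-4)·y + (4)·1 = 0
Row 3: (4)·x + (-3)·y + (3)·1 = 0
Solving gives x = 0, y = 1.
Check: L·(0, 1, 1) = (0, 2, 2) = 2·(0, 1, 1).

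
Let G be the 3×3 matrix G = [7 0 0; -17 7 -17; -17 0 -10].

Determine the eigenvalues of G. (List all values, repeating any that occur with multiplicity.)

The characteristic polynomial is p(lambda) = det(lambda·I - G).
Cofactor expansion gives p(lambda) = lambda^3 - 4·lambda^2 - 91·lambda + 490.
Try lambda = 7: p(7) = 0, so 7 is a root.
Dividing by (lambda - 7) leaves lambda^2 + 3·lambda - 70.
The quadratic factors as (lambda + 10)·(lambda - 7).
Eigenvalues: -10, 7, 7.

-10, 7, 7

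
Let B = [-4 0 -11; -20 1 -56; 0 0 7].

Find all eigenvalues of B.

The characteristic polynomial is p(λ) = det(λI - B).
Cofactor expansion gives p(λ) = λ^3 - 4λ^2 - 25λ + 28.
Rational-root test: λ = 7 gives p(7) = 0.
Factor out (λ - 7): p(λ) = (λ - 7)·(λ^2 + 3λ - 4).
The quadratic factors as (λ + 4)·(λ - 1).
Eigenvalues: -4, 1, 7.

-4, 1, 7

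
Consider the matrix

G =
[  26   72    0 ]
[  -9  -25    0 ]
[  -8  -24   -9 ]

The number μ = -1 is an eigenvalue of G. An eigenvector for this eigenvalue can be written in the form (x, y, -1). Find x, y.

We need (G + 1I)v = 0.
G + 1I = [[27, 72, 0], [-9, -24, 0], [-8, -24, -8]].
Row 1: (27)·x + (72)·y + (0)·-1 = 0
Row 2: (-9)·x + (-24)·y + (0)·-1 = 0
Row 3: (-8)·x + (-24)·y + (-8)·-1 = 0
Solving gives x = -8, y = 3.
Check: G·(-8, 3, -1) = (8, -3, 1) = -1·(-8, 3, -1).

-8, 3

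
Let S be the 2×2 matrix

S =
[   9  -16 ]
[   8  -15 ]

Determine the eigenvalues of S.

det(S - λI) = (9 - λ)(-15 - λ) - (-16)·(8) = λ^2 + 6λ - 7.
This factors as (λ + 7)·(λ - 1) = 0.
Eigenvalues: -7, 1.

-7, 1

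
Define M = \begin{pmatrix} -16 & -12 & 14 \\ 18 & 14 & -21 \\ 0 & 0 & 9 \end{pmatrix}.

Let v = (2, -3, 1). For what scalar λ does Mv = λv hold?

Compute Mv: M·(2, -3, 1) = (18, -27, 9).
Since Mv = λv, compare component 1: 18 = λ·2, so λ = 9.

9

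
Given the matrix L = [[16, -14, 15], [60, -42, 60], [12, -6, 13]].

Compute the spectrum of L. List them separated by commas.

-12, -2, 1

Compute the characteristic polynomial p(μ) = det(μI - L).
Expanding the 3×3 determinant: p(μ) = μ^3 + 13μ^2 + 10μ - 24.
Try μ = 1: p(1) = 0, so 1 is a root.
Factor out (μ - 1): p(μ) = (μ - 1)·(μ^2 + 14μ + 24).
The quadratic factors as (μ + 12)·(μ + 2).
Eigenvalues: -12, -2, 1.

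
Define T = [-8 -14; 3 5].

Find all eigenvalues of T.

det(T - λI) = (-8 - λ)(5 - λ) - (-14)·(3) = λ^2 + 3λ + 2.
This factors as (λ + 2)·(λ + 1) = 0.
Eigenvalues: -2, -1.

-2, -1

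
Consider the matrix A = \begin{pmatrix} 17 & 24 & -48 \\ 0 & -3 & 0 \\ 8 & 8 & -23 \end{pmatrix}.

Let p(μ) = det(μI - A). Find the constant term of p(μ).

p(μ) = μ^3 + 9μ^2 + 11μ - 21.
The constant term is -21.

-21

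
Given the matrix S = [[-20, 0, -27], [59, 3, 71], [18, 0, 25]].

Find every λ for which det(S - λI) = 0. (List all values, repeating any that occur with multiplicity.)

The characteristic polynomial is p(μ) = det(μI - S).
Expanding the 3×3 determinant: p(μ) = μ^3 - 8μ^2 + μ + 42.
Since p(7) = 0, μ = 7 is a root.
Factor out (μ - 7): p(μ) = (μ - 7)·(μ^2 - μ - 6).
The quadratic factors as (μ + 2)·(μ - 3).
Eigenvalues: -2, 3, 7.

-2, 3, 7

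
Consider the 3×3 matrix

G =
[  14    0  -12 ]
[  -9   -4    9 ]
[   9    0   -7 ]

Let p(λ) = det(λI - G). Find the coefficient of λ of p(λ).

-18

p(λ) = λ^3 - 3λ^2 - 18λ + 40.
The coefficient of λ is -18.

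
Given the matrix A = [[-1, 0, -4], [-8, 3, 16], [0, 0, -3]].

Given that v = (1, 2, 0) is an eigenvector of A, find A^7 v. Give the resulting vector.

(-1, -2, 0)

First find the eigenvalue: Av = (-1, -2, 0) = -1·(1, 2, 0), so λ = -1.
Then A^7 v = λ^7·v = (-1)^7·(1, 2, 0) = -1·(1, 2, 0) = (-1, -2, 0).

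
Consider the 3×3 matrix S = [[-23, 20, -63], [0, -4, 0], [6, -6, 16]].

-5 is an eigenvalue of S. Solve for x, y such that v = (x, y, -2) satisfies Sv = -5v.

7, 0

We need (S + 5I)v = 0.
S + 5I = [[-18, 20, -63], [0, 1, 0], [6, -6, 21]].
Row 1: (-18)·x + (20)·y + (-63)·-2 = 0
Row 2: (0)·x + (1)·y + (0)·-2 = 0
Row 3: (6)·x + (-6)·y + (21)·-2 = 0
Solving gives x = 7, y = 0.
Check: S·(7, 0, -2) = (-35, 0, 10) = -5·(7, 0, -2).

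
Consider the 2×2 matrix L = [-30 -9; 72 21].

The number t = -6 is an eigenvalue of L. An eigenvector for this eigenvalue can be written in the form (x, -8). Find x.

3

We need (L + 6I)v = 0.
L + 6I = [[-24, -9], [72, 27]].
Row 1: (-24)·x + (-9)·-8 = 0
Row 2: (72)·x + (27)·-8 = 0
Solving gives x = 3.
Check: L·(3, -8) = (-18, 48) = -6·(3, -8).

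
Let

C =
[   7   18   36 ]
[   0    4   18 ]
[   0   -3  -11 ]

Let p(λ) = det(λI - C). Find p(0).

-70

p(0) = det(0·I − C) = det(−C) = (−1)^3·det(C).
det(C) = 70, so p(0) = -70.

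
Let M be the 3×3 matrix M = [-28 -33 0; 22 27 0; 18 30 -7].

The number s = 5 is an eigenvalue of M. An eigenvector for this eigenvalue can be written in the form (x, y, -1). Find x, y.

1, -1

We need (M - 5I)v = 0.
M - 5I = [[-33, -33, 0], [22, 22, 0], [18, 30, -12]].
Row 1: (-33)·x + (-33)·y + (0)·-1 = 0
Row 2: (22)·x + (22)·y + (0)·-1 = 0
Row 3: (18)·x + (30)·y + (-12)·-1 = 0
Solving gives x = 1, y = -1.
Check: M·(1, -1, -1) = (5, -5, -5) = 5·(1, -1, -1).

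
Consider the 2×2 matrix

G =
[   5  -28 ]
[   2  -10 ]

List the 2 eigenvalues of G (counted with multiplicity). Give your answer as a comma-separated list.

-3, -2

det(G - μI) = (5 - μ)(-10 - μ) - (-28)·(2) = μ^2 + 5μ + 6.
This factors as (μ + 3)·(μ + 2) = 0.
Eigenvalues: -3, -2.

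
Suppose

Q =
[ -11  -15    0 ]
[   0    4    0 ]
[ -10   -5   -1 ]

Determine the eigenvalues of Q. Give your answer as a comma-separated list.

Set up det(tI - Q) = 0.
Cofactor expansion gives p(t) = t^3 + 8t^2 - 37t - 44.
Try t = -1: p(-1) = 0, so -1 is a root.
Factor out (t + 1): p(t) = (t + 1)·(t^2 + 7t - 44).
The quadratic factors as (t + 11)·(t - 4).
Eigenvalues: -11, -1, 4.

-11, -1, 4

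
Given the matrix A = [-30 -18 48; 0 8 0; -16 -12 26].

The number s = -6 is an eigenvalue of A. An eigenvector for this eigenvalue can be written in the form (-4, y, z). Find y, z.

We need (A + 6I)v = 0.
A + 6I = [[-24, -18, 48], [0, 14, 0], [-16, -12, 32]].
Row 1: (-24)·-4 + (-18)·y + (48)·z = 0
Row 2: (0)·-4 + (14)·y + (0)·z = 0
Row 3: (-16)·-4 + (-12)·y + (32)·z = 0
Solving gives y = 0, z = -2.
Check: A·(-4, 0, -2) = (24, 0, 12) = -6·(-4, 0, -2).

0, -2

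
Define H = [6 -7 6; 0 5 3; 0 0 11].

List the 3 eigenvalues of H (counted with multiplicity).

H is upper triangular, so its eigenvalues are the diagonal entries.
Diagonal: 6, 5, 11.

5, 6, 11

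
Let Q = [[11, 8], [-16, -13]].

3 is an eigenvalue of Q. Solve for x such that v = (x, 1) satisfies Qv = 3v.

-1

We need (Q - 3I)v = 0.
Q - 3I = [[8, 8], [-16, -16]].
Row 1: (8)·x + (8)·1 = 0
Row 2: (-16)·x + (-16)·1 = 0
Solving gives x = -1.
Check: Q·(-1, 1) = (-3, 3) = 3·(-1, 1).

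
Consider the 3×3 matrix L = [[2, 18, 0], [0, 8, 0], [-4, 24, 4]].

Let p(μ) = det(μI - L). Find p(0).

-64

p(0) = det(0·I − L) = det(−L) = (−1)^3·det(L).
det(L) = 64, so p(0) = -64.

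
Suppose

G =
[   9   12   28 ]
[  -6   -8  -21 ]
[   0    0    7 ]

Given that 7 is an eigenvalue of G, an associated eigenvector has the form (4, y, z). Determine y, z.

We need (G - 7I)v = 0.
G - 7I = [[2, 12, 28], [-6, -15, -21], [0, 0, 0]].
Row 1: (2)·4 + (12)·y + (28)·z = 0
Row 2: (-6)·4 + (-15)·y + (-21)·z = 0
Row 3: (0)·4 + (0)·y + (0)·z = 0
Solving gives y = -3, z = 1.
Check: G·(4, -3, 1) = (28, -21, 7) = 7·(4, -3, 1).

-3, 1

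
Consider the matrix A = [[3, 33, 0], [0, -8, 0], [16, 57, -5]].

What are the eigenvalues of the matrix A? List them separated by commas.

The characteristic polynomial is p(t) = det(tI - A).
Cofactor expansion gives p(t) = t^3 + 10t^2 + t - 120.
Try t = 3: p(3) = 0, so 3 is a root.
Factor out (t - 3): p(t) = (t - 3)·(t^2 + 13t + 40).
The quadratic factors as (t + 8)·(t + 5).
Eigenvalues: -8, -5, 3.

-8, -5, 3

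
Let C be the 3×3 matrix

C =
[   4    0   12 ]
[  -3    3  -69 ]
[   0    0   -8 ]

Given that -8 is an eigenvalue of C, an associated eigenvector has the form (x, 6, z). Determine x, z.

-1, 1

We need (C + 8I)v = 0.
C + 8I = [[12, 0, 12], [-3, 11, -69], [0, 0, 0]].
Row 1: (12)·x + (0)·6 + (12)·z = 0
Row 2: (-3)·x + (11)·6 + (-69)·z = 0
Row 3: (0)·x + (0)·6 + (0)·z = 0
Solving gives x = -1, z = 1.
Check: C·(-1, 6, 1) = (8, -48, -8) = -8·(-1, 6, 1).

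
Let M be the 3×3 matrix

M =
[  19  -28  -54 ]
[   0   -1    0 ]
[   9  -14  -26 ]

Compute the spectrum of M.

-8, -1, 1

Set up det(rI - M) = 0.
Cofactor expansion gives p(r) = r^3 + 8r^2 - r - 8.
Rational-root test: r = -1 gives p(-1) = 0.
Factor out (r + 1): p(r) = (r + 1)·(r^2 + 7r - 8).
The quadratic factors as (r + 8)·(r - 1).
Eigenvalues: -8, -1, 1.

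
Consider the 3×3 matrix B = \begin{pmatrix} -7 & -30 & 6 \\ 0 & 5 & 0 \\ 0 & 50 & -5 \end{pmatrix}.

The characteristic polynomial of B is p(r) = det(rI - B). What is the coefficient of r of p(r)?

p(r) = r^3 + 7r^2 - 25r - 175.
The coefficient of r is -25.

-25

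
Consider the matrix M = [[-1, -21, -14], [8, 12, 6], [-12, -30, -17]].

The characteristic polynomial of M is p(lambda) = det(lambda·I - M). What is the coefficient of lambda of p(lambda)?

-19

p(lambda) = lambda^3 + 6·lambda^2 - 19·lambda - 24.
The coefficient of lambda is -19.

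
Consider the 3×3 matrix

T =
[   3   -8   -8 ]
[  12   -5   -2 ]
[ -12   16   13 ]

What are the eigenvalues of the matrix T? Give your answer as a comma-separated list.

-3, 3, 11

Compute the characteristic polynomial p(λ) = det(λI - T).
Expanding the 3×3 determinant: p(λ) = λ^3 - 11λ^2 - 9λ + 99.
Rational-root test: λ = -3 gives p(-3) = 0.
Dividing by (λ + 3) leaves λ^2 - 14λ + 33.
The quadratic factors as (λ - 3)·(λ - 11).
Eigenvalues: -3, 3, 11.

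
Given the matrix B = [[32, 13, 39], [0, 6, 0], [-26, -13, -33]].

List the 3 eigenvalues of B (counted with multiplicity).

Set up det(tI - B) = 0.
Expanding along the first row, p(t) = t^3 - 5t^2 - 48t + 252.
Try t = -7: p(-7) = 0, so -7 is a root.
Dividing by (t + 7) leaves t^2 - 12t + 36.
The quadratic factor is (t - 6)^2.
Eigenvalues: -7, 6, 6.

-7, 6, 6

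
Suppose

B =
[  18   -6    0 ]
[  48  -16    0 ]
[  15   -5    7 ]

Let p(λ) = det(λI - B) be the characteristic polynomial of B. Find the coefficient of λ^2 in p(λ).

-9

The coefficient of λ^2 of det(λI - B) is −trace(B).
trace(B) = (18) + (-16) + (7) = 9, so the coefficient is -9.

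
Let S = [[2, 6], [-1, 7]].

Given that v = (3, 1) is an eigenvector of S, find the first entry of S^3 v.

First find the eigenvalue: Sv = (12, 4) = 4·(3, 1), so λ = 4.
Then S^3 v = λ^3·v = 4^3·(3, 1) = 64·(3, 1) = (192, 64).

192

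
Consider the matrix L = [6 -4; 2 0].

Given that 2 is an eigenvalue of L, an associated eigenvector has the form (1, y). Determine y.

1

We need (L - 2I)v = 0.
L - 2I = [[4, -4], [2, -2]].
Row 1: (4)·1 + (-4)·y = 0
Row 2: (2)·1 + (-2)·y = 0
Solving gives y = 1.
Check: L·(1, 1) = (2, 2) = 2·(1, 1).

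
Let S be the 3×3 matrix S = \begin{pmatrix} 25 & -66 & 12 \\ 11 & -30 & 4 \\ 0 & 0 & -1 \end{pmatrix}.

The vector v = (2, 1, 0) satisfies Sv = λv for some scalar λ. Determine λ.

-8

Compute Sv: S·(2, 1, 0) = (-16, -8, 0).
Since Sv = λv, compare component 1: -16 = λ·2, so λ = -8.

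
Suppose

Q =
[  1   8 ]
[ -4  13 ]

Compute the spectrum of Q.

det(Q - sI) = (1 - s)(13 - s) - (8)·(-4) = s^2 - 14s + 45.
This factors as (s - 5)·(s - 9) = 0.
Eigenvalues: 5, 9.

5, 9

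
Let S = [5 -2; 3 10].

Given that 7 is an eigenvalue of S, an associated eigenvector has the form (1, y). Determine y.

We need (S - 7I)v = 0.
S - 7I = [[-2, -2], [3, 3]].
Row 1: (-2)·1 + (-2)·y = 0
Row 2: (3)·1 + (3)·y = 0
Solving gives y = -1.
Check: S·(1, -1) = (7, -7) = 7·(1, -1).

-1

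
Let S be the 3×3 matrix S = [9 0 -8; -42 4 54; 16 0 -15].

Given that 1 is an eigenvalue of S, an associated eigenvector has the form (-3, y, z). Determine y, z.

We need (S - 1I)v = 0.
S - 1I = [[8, 0, -8], [-42, 3, 54], [16, 0, -16]].
Row 1: (8)·-3 + (0)·y + (-8)·z = 0
Row 2: (-42)·-3 + (3)·y + (54)·z = 0
Row 3: (16)·-3 + (0)·y + (-16)·z = 0
Solving gives y = 12, z = -3.
Check: S·(-3, 12, -3) = (-3, 12, -3) = 1·(-3, 12, -3).

12, -3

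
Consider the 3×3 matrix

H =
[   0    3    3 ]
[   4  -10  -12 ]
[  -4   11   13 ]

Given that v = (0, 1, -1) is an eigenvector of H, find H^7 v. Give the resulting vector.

First find the eigenvalue: Hv = (0, 2, -2) = 2·(0, 1, -1), so λ = 2.
Then H^7 v = λ^7·v = 2^7·(0, 1, -1) = 128·(0, 1, -1) = (0, 128, -128).

(0, 128, -128)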